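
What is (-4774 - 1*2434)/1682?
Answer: -3604/841 ≈ -4.2854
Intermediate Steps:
(-4774 - 1*2434)/1682 = (-4774 - 2434)*(1/1682) = -7208*1/1682 = -3604/841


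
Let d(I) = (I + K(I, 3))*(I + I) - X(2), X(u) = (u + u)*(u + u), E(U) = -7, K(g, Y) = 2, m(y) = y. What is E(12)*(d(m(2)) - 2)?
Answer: 14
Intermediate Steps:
X(u) = 4*u**2 (X(u) = (2*u)*(2*u) = 4*u**2)
d(I) = -16 + 2*I*(2 + I) (d(I) = (I + 2)*(I + I) - 4*2**2 = (2 + I)*(2*I) - 4*4 = 2*I*(2 + I) - 1*16 = 2*I*(2 + I) - 16 = -16 + 2*I*(2 + I))
E(12)*(d(m(2)) - 2) = -7*((-16 + 2*2**2 + 4*2) - 2) = -7*((-16 + 2*4 + 8) - 2) = -7*((-16 + 8 + 8) - 2) = -7*(0 - 2) = -7*(-2) = 14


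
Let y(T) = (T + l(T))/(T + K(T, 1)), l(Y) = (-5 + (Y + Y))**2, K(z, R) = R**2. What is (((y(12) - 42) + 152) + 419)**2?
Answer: 52562500/169 ≈ 3.1102e+5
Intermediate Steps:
l(Y) = (-5 + 2*Y)**2
y(T) = (T + (-5 + 2*T)**2)/(1 + T) (y(T) = (T + (-5 + 2*T)**2)/(T + 1**2) = (T + (-5 + 2*T)**2)/(T + 1) = (T + (-5 + 2*T)**2)/(1 + T))
(((y(12) - 42) + 152) + 419)**2 = ((((12 + (-5 + 2*12)**2)/(1 + 12) - 42) + 152) + 419)**2 = ((((12 + (-5 + 24)**2)/13 - 42) + 152) + 419)**2 = ((((12 + 19**2)/13 - 42) + 152) + 419)**2 = ((((12 + 361)/13 - 42) + 152) + 419)**2 = ((((1/13)*373 - 42) + 152) + 419)**2 = (((373/13 - 42) + 152) + 419)**2 = ((-173/13 + 152) + 419)**2 = (1803/13 + 419)**2 = (7250/13)**2 = 52562500/169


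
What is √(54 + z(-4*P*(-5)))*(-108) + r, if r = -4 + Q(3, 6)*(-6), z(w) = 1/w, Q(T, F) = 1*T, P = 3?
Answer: -22 - 18*√48615/5 ≈ -815.76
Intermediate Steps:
Q(T, F) = T
z(w) = 1/w
r = -22 (r = -4 + 3*(-6) = -4 - 18 = -22)
√(54 + z(-4*P*(-5)))*(-108) + r = √(54 + 1/(-4*3*(-5)))*(-108) - 22 = √(54 + 1/(-12*(-5)))*(-108) - 22 = √(54 + 1/60)*(-108) - 22 = √(3241/60)*(-108) - 22 = (√48615/30)*(-108) - 22 = -18*√48615/5 - 22 = -22 - 18*√48615/5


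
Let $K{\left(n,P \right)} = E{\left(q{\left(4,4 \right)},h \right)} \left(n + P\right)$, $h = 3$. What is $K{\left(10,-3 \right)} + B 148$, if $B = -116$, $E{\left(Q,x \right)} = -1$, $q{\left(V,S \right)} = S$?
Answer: $-17175$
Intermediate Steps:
$K{\left(n,P \right)} = - P - n$ ($K{\left(n,P \right)} = - (n + P) = - (P + n) = - P - n$)
$K{\left(10,-3 \right)} + B 148 = \left(\left(-1\right) \left(-3\right) - 10\right) - 17168 = \left(3 - 10\right) - 17168 = -7 - 17168 = -17175$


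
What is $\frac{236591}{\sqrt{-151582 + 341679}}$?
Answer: $\frac{236591 \sqrt{190097}}{190097} \approx 542.64$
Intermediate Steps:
$\frac{236591}{\sqrt{-151582 + 341679}} = \frac{236591}{\sqrt{190097}} = 236591 \frac{\sqrt{190097}}{190097} = \frac{236591 \sqrt{190097}}{190097}$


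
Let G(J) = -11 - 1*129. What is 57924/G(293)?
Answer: -14481/35 ≈ -413.74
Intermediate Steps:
G(J) = -140 (G(J) = -11 - 129 = -140)
57924/G(293) = 57924/(-140) = 57924*(-1/140) = -14481/35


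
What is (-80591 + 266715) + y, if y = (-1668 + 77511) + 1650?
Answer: 263617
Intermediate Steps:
y = 77493 (y = 75843 + 1650 = 77493)
(-80591 + 266715) + y = (-80591 + 266715) + 77493 = 186124 + 77493 = 263617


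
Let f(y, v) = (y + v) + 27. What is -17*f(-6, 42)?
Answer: -1071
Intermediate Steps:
f(y, v) = 27 + v + y (f(y, v) = (v + y) + 27 = 27 + v + y)
-17*f(-6, 42) = -17*(27 + 42 - 6) = -17*63 = -1071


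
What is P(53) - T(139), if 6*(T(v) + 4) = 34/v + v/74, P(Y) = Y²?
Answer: 57861757/20572 ≈ 2812.6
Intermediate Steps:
T(v) = -4 + v/444 + 17/(3*v) (T(v) = -4 + (34/v + v/74)/6 = -4 + (v/444 + 17/(3*v)) = -4 + v/444 + 17/(3*v))
P(53) - T(139) = 53² - (2516 + 139*(-1776 + 139))/(444*139) = 2809 - (2516 + 139*(-1637))/(444*139) = 2809 - (2516 - 227543)/(444*139) = 2809 - (-225027)/(444*139) = 2809 - 1*(-75009/20572) = 2809 + 75009/20572 = 57861757/20572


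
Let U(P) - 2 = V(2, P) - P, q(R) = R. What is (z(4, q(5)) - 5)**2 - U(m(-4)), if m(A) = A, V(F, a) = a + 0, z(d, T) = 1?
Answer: 14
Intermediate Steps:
V(F, a) = a
U(P) = 2 (U(P) = 2 + (P - P) = 2 + 0 = 2)
(z(4, q(5)) - 5)**2 - U(m(-4)) = (1 - 5)**2 - 1*2 = (-4)**2 - 2 = 16 - 2 = 14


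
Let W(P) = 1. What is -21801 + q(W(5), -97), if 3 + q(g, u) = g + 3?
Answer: -21800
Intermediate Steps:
q(g, u) = g (q(g, u) = -3 + (g + 3) = -3 + (3 + g) = g)
-21801 + q(W(5), -97) = -21801 + 1 = -21800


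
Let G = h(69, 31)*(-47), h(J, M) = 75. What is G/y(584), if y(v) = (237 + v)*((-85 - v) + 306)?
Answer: 1175/99341 ≈ 0.011828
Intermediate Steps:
y(v) = (221 - v)*(237 + v) (y(v) = (237 + v)*(221 - v) = (221 - v)*(237 + v))
G = -3525 (G = 75*(-47) = -3525)
G/y(584) = -3525/(52377 - 1*584**2 - 16*584) = -3525/(52377 - 1*341056 - 9344) = -3525/(52377 - 341056 - 9344) = -3525/(-298023) = -3525*(-1/298023) = 1175/99341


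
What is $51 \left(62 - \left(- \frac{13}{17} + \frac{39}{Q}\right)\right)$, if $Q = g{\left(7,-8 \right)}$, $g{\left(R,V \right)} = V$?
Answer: $\frac{27597}{8} \approx 3449.6$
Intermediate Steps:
$Q = -8$
$51 \left(62 - \left(- \frac{13}{17} + \frac{39}{Q}\right)\right) = 51 \left(62 - \left(- \frac{39}{8} - \frac{13}{17}\right)\right) = 51 \left(62 - - \frac{767}{136}\right) = 51 \left(62 + \left(\frac{39}{8} + \frac{13}{17}\right)\right) = 51 \left(62 + \frac{767}{136}\right) = 51 \cdot \frac{9199}{136} = \frac{27597}{8}$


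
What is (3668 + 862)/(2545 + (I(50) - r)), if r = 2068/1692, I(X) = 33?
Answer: 40770/23191 ≈ 1.7580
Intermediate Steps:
r = 11/9 (r = 2068*(1/1692) = 11/9 ≈ 1.2222)
(3668 + 862)/(2545 + (I(50) - r)) = (3668 + 862)/(2545 + (33 - 1*11/9)) = 4530/(2545 + (33 - 11/9)) = 4530/(2545 + 286/9) = 4530/(23191/9) = 4530*(9/23191) = 40770/23191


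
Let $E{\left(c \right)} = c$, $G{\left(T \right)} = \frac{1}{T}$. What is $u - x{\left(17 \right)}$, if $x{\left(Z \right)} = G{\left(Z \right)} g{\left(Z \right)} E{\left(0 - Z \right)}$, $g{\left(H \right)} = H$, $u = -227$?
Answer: $-210$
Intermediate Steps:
$x{\left(Z \right)} = - Z$ ($x{\left(Z \right)} = \frac{Z}{Z} \left(0 - Z\right) = 1 \left(- Z\right) = - Z$)
$u - x{\left(17 \right)} = -227 - \left(-1\right) 17 = -227 - -17 = -227 + 17 = -210$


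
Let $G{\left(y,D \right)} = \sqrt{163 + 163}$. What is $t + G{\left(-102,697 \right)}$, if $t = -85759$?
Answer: $-85759 + \sqrt{326} \approx -85741.0$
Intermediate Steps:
$G{\left(y,D \right)} = \sqrt{326}$
$t + G{\left(-102,697 \right)} = -85759 + \sqrt{326}$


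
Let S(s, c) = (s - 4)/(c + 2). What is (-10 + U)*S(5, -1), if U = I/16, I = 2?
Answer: -79/8 ≈ -9.8750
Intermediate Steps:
S(s, c) = (-4 + s)/(2 + c)
U = 1/8 (U = 2/16 = 2*(1/16) = 1/8 ≈ 0.12500)
(-10 + U)*S(5, -1) = (-10 + 1/8)*((-4 + 5)/(2 - 1)) = -79/(8*1) = -79/8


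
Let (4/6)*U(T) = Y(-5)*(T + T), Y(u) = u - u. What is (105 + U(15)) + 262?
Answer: 367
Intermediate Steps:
Y(u) = 0
U(T) = 0 (U(T) = 3*(0*(T + T))/2 = 3*(0*(2*T))/2 = (3/2)*0 = 0)
(105 + U(15)) + 262 = (105 + 0) + 262 = 105 + 262 = 367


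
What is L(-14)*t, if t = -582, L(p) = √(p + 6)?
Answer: -1164*I*√2 ≈ -1646.1*I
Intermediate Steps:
L(p) = √(6 + p)
L(-14)*t = √(6 - 14)*(-582) = √(-8)*(-582) = (2*I*√2)*(-582) = -1164*I*√2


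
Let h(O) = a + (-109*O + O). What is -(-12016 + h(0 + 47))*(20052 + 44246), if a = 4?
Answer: 1098724224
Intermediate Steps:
h(O) = 4 - 108*O (h(O) = 4 + (-109*O + O) = 4 - 108*O)
-(-12016 + h(0 + 47))*(20052 + 44246) = -(-12016 + (4 - 108*(0 + 47)))*(20052 + 44246) = -(-12016 + (4 - 108*47))*64298 = -(-12016 + (4 - 5076))*64298 = -(-12016 - 5072)*64298 = -(-17088)*64298 = -1*(-1098724224) = 1098724224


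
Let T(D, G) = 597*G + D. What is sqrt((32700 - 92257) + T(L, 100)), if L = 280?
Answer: 3*sqrt(47) ≈ 20.567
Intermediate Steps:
T(D, G) = D + 597*G
sqrt((32700 - 92257) + T(L, 100)) = sqrt((32700 - 92257) + (280 + 597*100)) = sqrt(-59557 + (280 + 59700)) = sqrt(-59557 + 59980) = sqrt(423) = 3*sqrt(47)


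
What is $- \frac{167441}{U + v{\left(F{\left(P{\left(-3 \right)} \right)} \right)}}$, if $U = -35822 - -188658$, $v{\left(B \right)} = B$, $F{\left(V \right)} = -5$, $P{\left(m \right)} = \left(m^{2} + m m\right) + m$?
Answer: $- \frac{167441}{152831} \approx -1.0956$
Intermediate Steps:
$P{\left(m \right)} = m + 2 m^{2}$ ($P{\left(m \right)} = \left(m^{2} + m^{2}\right) + m = 2 m^{2} + m = m + 2 m^{2}$)
$U = 152836$ ($U = -35822 + 188658 = 152836$)
$- \frac{167441}{U + v{\left(F{\left(P{\left(-3 \right)} \right)} \right)}} = - \frac{167441}{152836 - 5} = - \frac{167441}{152831}$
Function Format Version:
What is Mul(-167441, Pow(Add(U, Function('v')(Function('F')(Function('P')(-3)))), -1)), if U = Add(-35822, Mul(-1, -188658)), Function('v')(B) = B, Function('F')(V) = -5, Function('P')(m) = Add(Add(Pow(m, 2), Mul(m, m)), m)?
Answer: Rational(-167441, 152831) ≈ -1.0956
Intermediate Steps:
Function('P')(m) = Add(m, Mul(2, Pow(m, 2))) (Function('P')(m) = Add(Add(Pow(m, 2), Pow(m, 2)), m) = Add(Mul(2, Pow(m, 2)), m) = Add(m, Mul(2, Pow(m, 2))))
U = 152836 (U = Add(-35822, 188658) = 152836)
Mul(-167441, Pow(Add(U, Function('v')(Function('F')(Function('P')(-3)))), -1)) = Mul(-167441, Pow(Add(152836, -5), -1)) = Mul(-167441, Pow(152831, -1)) = Mul(-167441, Rational(1, 152831)) = Rational(-167441, 152831)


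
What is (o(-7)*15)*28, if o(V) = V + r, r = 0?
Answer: -2940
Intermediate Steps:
o(V) = V (o(V) = V + 0 = V)
(o(-7)*15)*28 = -7*15*28 = -105*28 = -2940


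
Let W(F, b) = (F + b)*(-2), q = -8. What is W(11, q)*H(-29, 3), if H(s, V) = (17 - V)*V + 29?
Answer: -426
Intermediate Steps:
H(s, V) = 29 + V*(17 - V) (H(s, V) = V*(17 - V) + 29 = 29 + V*(17 - V))
W(F, b) = -2*F - 2*b
W(11, q)*H(-29, 3) = (-2*11 - 2*(-8))*(29 - 1*3² + 17*3) = (-22 + 16)*(29 - 1*9 + 51) = -6*(29 - 9 + 51) = -6*71 = -426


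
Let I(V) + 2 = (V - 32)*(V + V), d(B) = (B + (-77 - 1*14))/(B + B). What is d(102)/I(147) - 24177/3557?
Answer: -166744668137/24532031424 ≈ -6.7970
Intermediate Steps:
d(B) = (-91 + B)/(2*B) (d(B) = (B + (-77 - 14))/((2*B)) = (B - 91)*(1/(2*B)) = (-91 + B)*(1/(2*B)) = (-91 + B)/(2*B))
I(V) = -2 + 2*V*(-32 + V) (I(V) = -2 + (V - 32)*(V + V) = -2 + (-32 + V)*(2*V) = -2 + 2*V*(-32 + V))
d(102)/I(147) - 24177/3557 = ((½)*(-91 + 102)/102)/(-2 - 64*147 + 2*147²) - 24177/3557 = ((½)*(1/102)*11)/(-2 - 9408 + 2*21609) - 24177*1/3557 = 11/(204*(-2 - 9408 + 43218)) - 24177/3557 = (11/204)/33808 - 24177/3557 = (11/204)*(1/33808) - 24177/3557 = 11/6896832 - 24177/3557 = -166744668137/24532031424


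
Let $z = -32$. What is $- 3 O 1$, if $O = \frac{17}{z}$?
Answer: $\frac{51}{32} \approx 1.5938$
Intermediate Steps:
$O = - \frac{17}{32}$ ($O = \frac{17}{-32} = 17 \left(- \frac{1}{32}\right) = - \frac{17}{32} \approx -0.53125$)
$- 3 O 1 = \left(-3\right) \left(- \frac{17}{32}\right) 1 = \frac{51}{32} \cdot 1 = \frac{51}{32}$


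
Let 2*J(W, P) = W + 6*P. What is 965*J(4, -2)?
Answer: -3860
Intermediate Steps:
J(W, P) = W/2 + 3*P (J(W, P) = (W + 6*P)/2 = W/2 + 3*P)
965*J(4, -2) = 965*((½)*4 + 3*(-2)) = 965*(2 - 6) = 965*(-4) = -3860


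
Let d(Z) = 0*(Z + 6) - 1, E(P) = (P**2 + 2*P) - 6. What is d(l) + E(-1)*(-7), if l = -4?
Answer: 48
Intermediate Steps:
E(P) = -6 + P**2 + 2*P
d(Z) = -1 (d(Z) = 0*(6 + Z) - 1 = 0 - 1 = -1)
d(l) + E(-1)*(-7) = -1 + (-6 + (-1)**2 + 2*(-1))*(-7) = -1 + (-6 + 1 - 2)*(-7) = -1 - 7*(-7) = -1 + 49 = 48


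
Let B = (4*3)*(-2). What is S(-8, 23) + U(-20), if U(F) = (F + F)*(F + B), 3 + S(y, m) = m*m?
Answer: 2286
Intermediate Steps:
S(y, m) = -3 + m**2 (S(y, m) = -3 + m*m = -3 + m**2)
B = -24 (B = 12*(-2) = -24)
U(F) = 2*F*(-24 + F) (U(F) = (F + F)*(F - 24) = (2*F)*(-24 + F) = 2*F*(-24 + F))
S(-8, 23) + U(-20) = (-3 + 23**2) + 2*(-20)*(-24 - 20) = (-3 + 529) + 2*(-20)*(-44) = 526 + 1760 = 2286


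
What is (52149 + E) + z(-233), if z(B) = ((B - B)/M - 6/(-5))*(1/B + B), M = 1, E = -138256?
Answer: -20128079/233 ≈ -86387.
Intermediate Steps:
z(B) = 6*B/5 + 6/(5*B) (z(B) = ((B - B)/1 - 6/(-5))*(1/B + B) = (0*1 - 6*(-⅕))*(B + 1/B) = (0 + 6/5)*(B + 1/B) = 6*(B + 1/B)/5 = 6*B/5 + 6/(5*B))
(52149 + E) + z(-233) = (52149 - 138256) + (6/5)*(1 + (-233)²)/(-233) = -86107 + (6/5)*(-1/233)*(1 + 54289) = -86107 + (6/5)*(-1/233)*54290 = -86107 - 65148/233 = -20128079/233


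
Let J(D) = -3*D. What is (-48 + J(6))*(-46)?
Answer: 3036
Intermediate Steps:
(-48 + J(6))*(-46) = (-48 - 3*6)*(-46) = (-48 - 18)*(-46) = -66*(-46) = 3036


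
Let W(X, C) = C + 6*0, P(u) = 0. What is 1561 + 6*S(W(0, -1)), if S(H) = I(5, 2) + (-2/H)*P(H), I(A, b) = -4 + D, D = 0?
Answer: 1537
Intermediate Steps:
W(X, C) = C (W(X, C) = C + 0 = C)
I(A, b) = -4 (I(A, b) = -4 + 0 = -4)
S(H) = -4 (S(H) = -4 - 2/H*0 = -4 + 0 = -4)
1561 + 6*S(W(0, -1)) = 1561 + 6*(-4) = 1561 - 24 = 1537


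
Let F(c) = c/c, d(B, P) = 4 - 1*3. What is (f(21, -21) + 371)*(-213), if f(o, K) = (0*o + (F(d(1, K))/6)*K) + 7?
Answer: -159537/2 ≈ -79769.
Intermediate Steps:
d(B, P) = 1 (d(B, P) = 4 - 3 = 1)
F(c) = 1
f(o, K) = 7 + K/6 (f(o, K) = (0*o + (1/6)*K) + 7 = (0 + (1*(⅙))*K) + 7 = (0 + K/6) + 7 = K/6 + 7 = 7 + K/6)
(f(21, -21) + 371)*(-213) = ((7 + (⅙)*(-21)) + 371)*(-213) = ((7 - 7/2) + 371)*(-213) = (7/2 + 371)*(-213) = (749/2)*(-213) = -159537/2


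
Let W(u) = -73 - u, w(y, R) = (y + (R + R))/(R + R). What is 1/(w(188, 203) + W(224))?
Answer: -203/59994 ≈ -0.0033837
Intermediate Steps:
w(y, R) = (y + 2*R)/(2*R) (w(y, R) = (y + 2*R)/((2*R)) = (y + 2*R)*(1/(2*R)) = (y + 2*R)/(2*R))
1/(w(188, 203) + W(224)) = 1/((203 + (½)*188)/203 + (-73 - 1*224)) = 1/((203 + 94)/203 + (-73 - 224)) = 1/((1/203)*297 - 297) = 1/(297/203 - 297) = 1/(-59994/203) = -203/59994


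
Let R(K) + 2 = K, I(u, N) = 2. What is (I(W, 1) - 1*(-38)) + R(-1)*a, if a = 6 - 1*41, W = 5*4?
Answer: 145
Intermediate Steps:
W = 20
R(K) = -2 + K
a = -35 (a = 6 - 41 = -35)
(I(W, 1) - 1*(-38)) + R(-1)*a = (2 - 1*(-38)) + (-2 - 1)*(-35) = (2 + 38) - 3*(-35) = 40 + 105 = 145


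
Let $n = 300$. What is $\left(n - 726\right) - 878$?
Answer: $-1304$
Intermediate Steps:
$\left(n - 726\right) - 878 = \left(300 - 726\right) - 878 = -426 - 878 = -1304$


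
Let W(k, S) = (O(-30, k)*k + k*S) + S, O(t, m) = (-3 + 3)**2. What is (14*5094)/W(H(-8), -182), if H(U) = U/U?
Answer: -2547/13 ≈ -195.92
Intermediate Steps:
O(t, m) = 0 (O(t, m) = 0**2 = 0)
H(U) = 1
W(k, S) = S + S*k (W(k, S) = (0*k + k*S) + S = (0 + S*k) + S = S*k + S = S + S*k)
(14*5094)/W(H(-8), -182) = (14*5094)/((-182*(1 + 1))) = 71316/((-182*2)) = 71316/(-364) = 71316*(-1/364) = -2547/13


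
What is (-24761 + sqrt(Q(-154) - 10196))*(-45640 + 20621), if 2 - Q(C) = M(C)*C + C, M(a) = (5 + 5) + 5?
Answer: 619495459 - 25019*I*sqrt(7730) ≈ 6.195e+8 - 2.1997e+6*I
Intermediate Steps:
M(a) = 15 (M(a) = 10 + 5 = 15)
Q(C) = 2 - 16*C (Q(C) = 2 - (15*C + C) = 2 - 16*C)
(-24761 + sqrt(Q(-154) - 10196))*(-45640 + 20621) = (-24761 + sqrt((2 - 16*(-154)) - 10196))*(-45640 + 20621) = (-24761 + sqrt((2 + 2464) - 10196))*(-25019) = (-24761 + sqrt(2466 - 10196))*(-25019) = (-24761 + sqrt(-7730))*(-25019) = (-24761 + I*sqrt(7730))*(-25019) = 619495459 - 25019*I*sqrt(7730)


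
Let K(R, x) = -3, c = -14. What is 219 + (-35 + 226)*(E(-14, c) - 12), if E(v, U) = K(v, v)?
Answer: -2646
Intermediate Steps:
E(v, U) = -3
219 + (-35 + 226)*(E(-14, c) - 12) = 219 + (-35 + 226)*(-3 - 12) = 219 + 191*(-15) = 219 - 2865 = -2646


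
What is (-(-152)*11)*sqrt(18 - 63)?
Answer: 5016*I*sqrt(5) ≈ 11216.0*I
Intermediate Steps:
(-(-152)*11)*sqrt(18 - 63) = (-152*(-11))*sqrt(-45) = 1672*(3*I*sqrt(5)) = 5016*I*sqrt(5)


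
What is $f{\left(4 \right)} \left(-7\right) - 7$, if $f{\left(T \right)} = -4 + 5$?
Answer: $-14$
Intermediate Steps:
$f{\left(T \right)} = 1$
$f{\left(4 \right)} \left(-7\right) - 7 = 1 \left(-7\right) - 7 = -7 - 7 = -14$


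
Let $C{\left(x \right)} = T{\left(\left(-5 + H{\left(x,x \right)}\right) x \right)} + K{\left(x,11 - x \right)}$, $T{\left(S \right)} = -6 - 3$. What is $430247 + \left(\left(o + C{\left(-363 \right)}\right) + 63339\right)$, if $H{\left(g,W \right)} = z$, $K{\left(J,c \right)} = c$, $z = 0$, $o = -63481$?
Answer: $430470$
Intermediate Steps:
$H{\left(g,W \right)} = 0$
$T{\left(S \right)} = -9$
$C{\left(x \right)} = 2 - x$ ($C{\left(x \right)} = -9 - \left(-11 + x\right) = 2 - x$)
$430247 + \left(\left(o + C{\left(-363 \right)}\right) + 63339\right) = 430247 + \left(\left(-63481 + \left(2 - -363\right)\right) + 63339\right) = 430247 + \left(\left(-63481 + \left(2 + 363\right)\right) + 63339\right) = 430247 + \left(\left(-63481 + 365\right) + 63339\right) = 430247 + \left(-63116 + 63339\right) = 430247 + 223 = 430470$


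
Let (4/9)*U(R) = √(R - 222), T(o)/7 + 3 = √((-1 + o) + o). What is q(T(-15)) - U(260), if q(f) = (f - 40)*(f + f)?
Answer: -476 - 9*√38/4 - 1148*I*√31 ≈ -489.87 - 6391.8*I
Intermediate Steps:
T(o) = -21 + 7*√(-1 + 2*o) (T(o) = -21 + 7*√((-1 + o) + o) = -21 + 7*√(-1 + 2*o))
q(f) = 2*f*(-40 + f) (q(f) = (-40 + f)*(2*f) = 2*f*(-40 + f))
U(R) = 9*√(-222 + R)/4 (U(R) = 9*√(R - 222)/4 = 9*√(-222 + R)/4)
q(T(-15)) - U(260) = 2*(-21 + 7*√(-1 + 2*(-15)))*(-40 + (-21 + 7*√(-1 + 2*(-15)))) - 9*√(-222 + 260)/4 = 2*(-21 + 7*√(-1 - 30))*(-40 + (-21 + 7*√(-1 - 30))) - 9*√38/4 = 2*(-21 + 7*√(-31))*(-40 + (-21 + 7*√(-31))) - 9*√38/4 = 2*(-21 + 7*(I*√31))*(-40 + (-21 + 7*(I*√31))) - 9*√38/4 = 2*(-21 + 7*I*√31)*(-40 + (-21 + 7*I*√31)) - 9*√38/4 = 2*(-21 + 7*I*√31)*(-61 + 7*I*√31) - 9*√38/4 = 2*(-61 + 7*I*√31)*(-21 + 7*I*√31) - 9*√38/4 = -9*√38/4 + 2*(-61 + 7*I*√31)*(-21 + 7*I*√31)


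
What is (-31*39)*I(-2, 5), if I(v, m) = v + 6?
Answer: -4836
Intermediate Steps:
I(v, m) = 6 + v
(-31*39)*I(-2, 5) = (-31*39)*(6 - 2) = -1209*4 = -4836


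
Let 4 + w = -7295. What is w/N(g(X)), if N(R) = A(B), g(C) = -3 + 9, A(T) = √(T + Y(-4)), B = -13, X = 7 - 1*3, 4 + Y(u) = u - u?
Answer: 7299*I*√17/17 ≈ 1770.3*I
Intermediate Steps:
Y(u) = -4 (Y(u) = -4 + (u - u) = -4 + 0 = -4)
X = 4 (X = 7 - 3 = 4)
w = -7299 (w = -4 - 7295 = -7299)
A(T) = √(-4 + T) (A(T) = √(T - 4) = √(-4 + T))
g(C) = 6
N(R) = I*√17 (N(R) = √(-4 - 13) = √(-17) = I*√17)
w/N(g(X)) = -7299*(-I*√17/17) = -(-7299)*I*√17/17 = 7299*I*√17/17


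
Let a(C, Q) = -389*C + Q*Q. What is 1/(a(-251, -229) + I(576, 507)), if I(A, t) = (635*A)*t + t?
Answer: 1/185590907 ≈ 5.3882e-9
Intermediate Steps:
a(C, Q) = Q² - 389*C (a(C, Q) = -389*C + Q² = Q² - 389*C)
I(A, t) = t + 635*A*t (I(A, t) = 635*A*t + t = t + 635*A*t)
1/(a(-251, -229) + I(576, 507)) = 1/(((-229)² - 389*(-251)) + 507*(1 + 635*576)) = 1/((52441 + 97639) + 507*(1 + 365760)) = 1/(150080 + 507*365761) = 1/(150080 + 185440827) = 1/185590907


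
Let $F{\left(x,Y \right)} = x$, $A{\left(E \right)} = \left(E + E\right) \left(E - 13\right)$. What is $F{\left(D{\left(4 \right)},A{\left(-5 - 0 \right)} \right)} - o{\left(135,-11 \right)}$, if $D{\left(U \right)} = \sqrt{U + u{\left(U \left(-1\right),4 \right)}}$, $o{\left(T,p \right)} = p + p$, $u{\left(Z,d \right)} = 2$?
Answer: $22 + \sqrt{6} \approx 24.449$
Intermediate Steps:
$A{\left(E \right)} = 2 E \left(-13 + E\right)$
$o{\left(T,p \right)} = 2 p$
$D{\left(U \right)} = \sqrt{2 + U}$ ($D{\left(U \right)} = \sqrt{U + 2} = \sqrt{2 + U}$)
$F{\left(D{\left(4 \right)},A{\left(-5 - 0 \right)} \right)} - o{\left(135,-11 \right)} = \sqrt{2 + 4} - 2 \left(-11\right) = \sqrt{6} - -22 = \sqrt{6} + 22 = 22 + \sqrt{6}$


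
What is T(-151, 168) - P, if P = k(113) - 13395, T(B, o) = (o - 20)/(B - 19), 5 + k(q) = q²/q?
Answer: 1129321/85 ≈ 13286.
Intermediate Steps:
k(q) = -5 + q (k(q) = -5 + q²/q = -5 + q)
T(B, o) = (-20 + o)/(-19 + B)
P = -13287 (P = (-5 + 113) - 13395 = 108 - 13395 = -13287)
T(-151, 168) - P = (-20 + 168)/(-19 - 151) - 1*(-13287) = 148/(-170) + 13287 = -1/170*148 + 13287 = -74/85 + 13287 = 1129321/85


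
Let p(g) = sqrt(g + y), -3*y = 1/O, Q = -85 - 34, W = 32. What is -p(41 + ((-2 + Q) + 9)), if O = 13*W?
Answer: -I*sqrt(6911502)/312 ≈ -8.4262*I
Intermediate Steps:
Q = -119
O = 416 (O = 13*32 = 416)
y = -1/1248 (y = -1/3/416 = -1/3*1/416 = -1/1248 ≈ -0.00080128)
p(g) = sqrt(-1/1248 + g) (p(g) = sqrt(g - 1/1248) = sqrt(-1/1248 + g))
-p(41 + ((-2 + Q) + 9)) = -sqrt(-78 + 97344*(41 + ((-2 - 119) + 9)))/312 = -sqrt(-78 + 97344*(41 + (-121 + 9)))/312 = -sqrt(-78 + 97344*(41 - 112))/312 = -sqrt(-78 + 97344*(-71))/312 = -sqrt(-78 - 6911424)/312 = -sqrt(-6911502)/312 = -I*sqrt(6911502)/312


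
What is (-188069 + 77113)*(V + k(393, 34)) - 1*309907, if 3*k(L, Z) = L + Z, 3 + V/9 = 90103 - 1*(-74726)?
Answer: -493836016645/3 ≈ -1.6461e+11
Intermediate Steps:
V = 1483434 (V = -27 + 9*(90103 - 1*(-74726)) = -27 + 9*(90103 + 74726) = -27 + 9*164829 = -27 + 1483461 = 1483434)
k(L, Z) = L/3 + Z/3 (k(L, Z) = (L + Z)/3 = L/3 + Z/3)
(-188069 + 77113)*(V + k(393, 34)) - 1*309907 = (-188069 + 77113)*(1483434 + ((⅓)*393 + (⅓)*34)) - 1*309907 = -110956*(1483434 + (131 + 34/3)) - 309907 = -110956*(1483434 + 427/3) - 309907 = -110956*4450729/3 - 309907 = -493835086924/3 - 309907 = -493836016645/3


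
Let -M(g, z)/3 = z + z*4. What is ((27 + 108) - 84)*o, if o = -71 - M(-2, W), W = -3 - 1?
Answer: -6681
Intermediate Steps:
W = -4
M(g, z) = -15*z (M(g, z) = -3*(z + z*4) = -3*(z + 4*z) = -15*z)
o = -131 (o = -71 - (-15)*(-4) = -71 - 1*60 = -71 - 60 = -131)
((27 + 108) - 84)*o = ((27 + 108) - 84)*(-131) = (135 - 84)*(-131) = 51*(-131) = -6681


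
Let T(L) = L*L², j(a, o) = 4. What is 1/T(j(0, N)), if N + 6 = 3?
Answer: 1/64 ≈ 0.015625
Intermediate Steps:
N = -3 (N = -6 + 3 = -3)
T(L) = L³
1/T(j(0, N)) = 1/(4³) = 1/64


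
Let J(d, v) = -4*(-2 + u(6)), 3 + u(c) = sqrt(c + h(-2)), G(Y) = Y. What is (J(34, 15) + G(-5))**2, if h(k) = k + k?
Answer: 257 - 120*sqrt(2) ≈ 87.294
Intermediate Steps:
h(k) = 2*k
u(c) = -3 + sqrt(-4 + c) (u(c) = -3 + sqrt(c + 2*(-2)) = -3 + sqrt(c - 4) = -3 + sqrt(-4 + c))
J(d, v) = 20 - 4*sqrt(2) (J(d, v) = -4*(-2 + (-3 + sqrt(-4 + 6))) = -4*(-2 + (-3 + sqrt(2))) = -4*(-5 + sqrt(2)) = 20 - 4*sqrt(2))
(J(34, 15) + G(-5))**2 = ((20 - 4*sqrt(2)) - 5)**2 = (15 - 4*sqrt(2))**2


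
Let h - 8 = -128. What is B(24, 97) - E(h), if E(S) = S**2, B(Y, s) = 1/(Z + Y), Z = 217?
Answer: -3470399/241 ≈ -14400.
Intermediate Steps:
h = -120 (h = 8 - 128 = -120)
B(Y, s) = 1/(217 + Y)
B(24, 97) - E(h) = 1/(217 + 24) - 1*(-120)**2 = 1/241 - 1*14400 = 1/241 - 14400 = -3470399/241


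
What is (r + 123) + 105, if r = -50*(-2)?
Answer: 328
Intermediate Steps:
r = 100
(r + 123) + 105 = (100 + 123) + 105 = 223 + 105 = 328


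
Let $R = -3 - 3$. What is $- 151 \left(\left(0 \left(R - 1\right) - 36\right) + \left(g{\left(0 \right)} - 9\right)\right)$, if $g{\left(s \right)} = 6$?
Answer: $5889$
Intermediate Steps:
$R = -6$
$- 151 \left(\left(0 \left(R - 1\right) - 36\right) + \left(g{\left(0 \right)} - 9\right)\right) = - 151 \left(\left(0 \left(-6 - 1\right) - 36\right) + \left(6 - 9\right)\right) = - 151 \left(\left(0 \left(-7\right) - 36\right) - 3\right) = - 151 \left(\left(0 - 36\right) - 3\right) = - 151 \left(-36 - 3\right) = \left(-151\right) \left(-39\right) = 5889$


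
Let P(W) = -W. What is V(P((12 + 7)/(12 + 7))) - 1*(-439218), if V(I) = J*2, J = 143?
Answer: 439504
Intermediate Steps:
V(I) = 286 (V(I) = 143*2 = 286)
V(P((12 + 7)/(12 + 7))) - 1*(-439218) = 286 - 1*(-439218) = 286 + 439218 = 439504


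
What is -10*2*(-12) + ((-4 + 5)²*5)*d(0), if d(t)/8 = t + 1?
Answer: 280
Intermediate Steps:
d(t) = 8 + 8*t (d(t) = 8*(t + 1) = 8*(1 + t) = 8 + 8*t)
-10*2*(-12) + ((-4 + 5)²*5)*d(0) = -10*2*(-12) + ((-4 + 5)²*5)*(8 + 8*0) = -20*(-12) + (1²*5)*(8 + 0) = 240 + (1*5)*8 = 240 + 5*8 = 240 + 40 = 280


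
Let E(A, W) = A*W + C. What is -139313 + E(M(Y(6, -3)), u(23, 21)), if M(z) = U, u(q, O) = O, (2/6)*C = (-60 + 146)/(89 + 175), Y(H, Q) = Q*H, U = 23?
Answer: -6108477/44 ≈ -1.3883e+5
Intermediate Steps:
Y(H, Q) = H*Q
C = 43/44 (C = 3*((-60 + 146)/(89 + 175)) = 3*(86/264) = 3*(86*(1/264)) = 3*(43/132) = 43/44 ≈ 0.97727)
M(z) = 23
E(A, W) = 43/44 + A*W (E(A, W) = A*W + 43/44 = 43/44 + A*W)
-139313 + E(M(Y(6, -3)), u(23, 21)) = -139313 + (43/44 + 23*21) = -139313 + (43/44 + 483) = -139313 + 21295/44 = -6108477/44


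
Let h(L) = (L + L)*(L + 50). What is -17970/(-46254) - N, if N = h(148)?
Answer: -451806077/7709 ≈ -58608.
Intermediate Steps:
h(L) = 2*L*(50 + L) (h(L) = (2*L)*(50 + L) = 2*L*(50 + L))
N = 58608 (N = 2*148*(50 + 148) = 2*148*198 = 58608)
-17970/(-46254) - N = -17970/(-46254) - 1*58608 = -17970*(-1/46254) - 58608 = 2995/7709 - 58608 = -451806077/7709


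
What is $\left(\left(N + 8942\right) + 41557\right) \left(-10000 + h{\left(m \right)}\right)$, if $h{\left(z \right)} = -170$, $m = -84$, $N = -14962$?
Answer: $-361411290$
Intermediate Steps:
$\left(\left(N + 8942\right) + 41557\right) \left(-10000 + h{\left(m \right)}\right) = \left(\left(-14962 + 8942\right) + 41557\right) \left(-10000 - 170\right) = \left(-6020 + 41557\right) \left(-10170\right) = 35537 \left(-10170\right) = -361411290$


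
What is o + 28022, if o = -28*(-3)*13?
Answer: 29114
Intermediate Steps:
o = 1092 (o = 84*13 = 1092)
o + 28022 = 1092 + 28022 = 29114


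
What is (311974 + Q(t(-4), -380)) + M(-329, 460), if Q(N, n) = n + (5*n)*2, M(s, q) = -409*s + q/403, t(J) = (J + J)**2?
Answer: 178269525/403 ≈ 4.4236e+5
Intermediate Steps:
t(J) = 4*J**2 (t(J) = (2*J)**2 = 4*J**2)
M(s, q) = -409*s + q/403
Q(N, n) = 11*n (Q(N, n) = n + 10*n = 11*n)
(311974 + Q(t(-4), -380)) + M(-329, 460) = (311974 + 11*(-380)) + (-409*(-329) + (1/403)*460) = (311974 - 4180) + (134561 + 460/403) = 307794 + 54228543/403 = 178269525/403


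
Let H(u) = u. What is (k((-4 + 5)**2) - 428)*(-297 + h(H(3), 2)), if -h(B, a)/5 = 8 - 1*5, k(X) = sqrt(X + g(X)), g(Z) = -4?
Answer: 133536 - 312*I*sqrt(3) ≈ 1.3354e+5 - 540.4*I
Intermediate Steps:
k(X) = sqrt(-4 + X) (k(X) = sqrt(X - 4) = sqrt(-4 + X))
h(B, a) = -15 (h(B, a) = -5*(8 - 1*5) = -5*(8 - 5) = -5*3 = -15)
(k((-4 + 5)**2) - 428)*(-297 + h(H(3), 2)) = (sqrt(-4 + (-4 + 5)**2) - 428)*(-297 - 15) = (sqrt(-4 + 1**2) - 428)*(-312) = (sqrt(-4 + 1) - 428)*(-312) = (sqrt(-3) - 428)*(-312) = (I*sqrt(3) - 428)*(-312) = (-428 + I*sqrt(3))*(-312) = 133536 - 312*I*sqrt(3)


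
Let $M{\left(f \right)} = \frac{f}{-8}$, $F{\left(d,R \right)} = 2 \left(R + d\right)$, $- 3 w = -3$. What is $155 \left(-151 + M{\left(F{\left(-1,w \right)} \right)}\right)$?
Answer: $-23405$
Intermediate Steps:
$w = 1$ ($w = \left(- \frac{1}{3}\right) \left(-3\right) = 1$)
$F{\left(d,R \right)} = 2 R + 2 d$
$M{\left(f \right)} = - \frac{f}{8}$ ($M{\left(f \right)} = f \left(- \frac{1}{8}\right) = - \frac{f}{8}$)
$155 \left(-151 + M{\left(F{\left(-1,w \right)} \right)}\right) = 155 \left(-151 - \frac{2 \cdot 1 + 2 \left(-1\right)}{8}\right) = 155 \left(-151 - \frac{2 - 2}{8}\right) = 155 \left(-151 - 0\right) = 155 \left(-151 + 0\right) = 155 \left(-151\right) = -23405$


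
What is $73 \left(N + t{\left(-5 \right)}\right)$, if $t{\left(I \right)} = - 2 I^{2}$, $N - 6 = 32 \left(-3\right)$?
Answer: $-10220$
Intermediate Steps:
$N = -90$ ($N = 6 + 32 \left(-3\right) = 6 - 96 = -90$)
$73 \left(N + t{\left(-5 \right)}\right) = 73 \left(-90 - 2 \left(-5\right)^{2}\right) = 73 \left(-90 - 50\right) = 73 \left(-140\right) = -10220$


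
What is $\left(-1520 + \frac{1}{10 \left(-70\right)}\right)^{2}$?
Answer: $\frac{1132098128001}{490000} \approx 2.3104 \cdot 10^{6}$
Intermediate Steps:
$\left(-1520 + \frac{1}{10 \left(-70\right)}\right)^{2} = \left(-1520 + \frac{1}{-700}\right)^{2} = \left(-1520 - \frac{1}{700}\right)^{2} = \left(- \frac{1064001}{700}\right)^{2} = \frac{1132098128001}{490000}$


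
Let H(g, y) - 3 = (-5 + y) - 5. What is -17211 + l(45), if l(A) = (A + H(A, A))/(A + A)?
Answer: -1548907/90 ≈ -17210.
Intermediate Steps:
H(g, y) = -7 + y (H(g, y) = 3 + ((-5 + y) - 5) = 3 + (-10 + y) = -7 + y)
l(A) = (-7 + 2*A)/(2*A) (l(A) = (A + (-7 + A))/(A + A) = (-7 + 2*A)/((2*A)) = (-7 + 2*A)*(1/(2*A)) = (-7 + 2*A)/(2*A))
-17211 + l(45) = -17211 + (-7/2 + 45)/45 = -17211 + (1/45)*(83/2) = -17211 + 83/90 = -1548907/90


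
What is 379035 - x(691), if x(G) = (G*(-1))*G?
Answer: 856516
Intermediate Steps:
x(G) = -G**2 (x(G) = (-G)*G = -G**2)
379035 - x(691) = 379035 - (-1)*691**2 = 379035 - (-1)*477481 = 379035 - 1*(-477481) = 379035 + 477481 = 856516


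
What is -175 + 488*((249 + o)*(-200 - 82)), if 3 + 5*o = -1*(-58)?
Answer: -35780335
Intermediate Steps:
o = 11 (o = -⅗ + (-1*(-58))/5 = -⅗ + (⅕)*58 = -⅗ + 58/5 = 11)
-175 + 488*((249 + o)*(-200 - 82)) = -175 + 488*((249 + 11)*(-200 - 82)) = -175 + 488*(260*(-282)) = -175 + 488*(-73320) = -175 - 35780160 = -35780335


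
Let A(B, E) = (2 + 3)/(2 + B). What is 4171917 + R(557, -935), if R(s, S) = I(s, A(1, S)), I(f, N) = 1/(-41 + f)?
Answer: 2152709173/516 ≈ 4.1719e+6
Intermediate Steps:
A(B, E) = 5/(2 + B)
R(s, S) = 1/(-41 + s)
4171917 + R(557, -935) = 4171917 + 1/(-41 + 557) = 4171917 + 1/516 = 2152709173/516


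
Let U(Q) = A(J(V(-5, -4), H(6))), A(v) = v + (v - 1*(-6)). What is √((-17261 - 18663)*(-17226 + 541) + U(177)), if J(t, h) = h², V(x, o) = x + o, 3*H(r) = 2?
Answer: √5394527522/3 ≈ 24482.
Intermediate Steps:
H(r) = ⅔ (H(r) = (⅓)*2 = ⅔)
V(x, o) = o + x
A(v) = 6 + 2*v (A(v) = v + (v + 6) = v + (6 + v) = 6 + 2*v)
U(Q) = 62/9 (U(Q) = 6 + 2*(⅔)² = 6 + 2*(4/9) = 6 + 8/9 = 62/9)
√((-17261 - 18663)*(-17226 + 541) + U(177)) = √((-17261 - 18663)*(-17226 + 541) + 62/9) = √(-35924*(-16685) + 62/9) = √(599391940 + 62/9) = √(5394527522/9) = √5394527522/3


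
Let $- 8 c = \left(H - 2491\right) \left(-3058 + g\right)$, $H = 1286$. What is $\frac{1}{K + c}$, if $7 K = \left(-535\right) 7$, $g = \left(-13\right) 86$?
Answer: $- \frac{1}{629545} \approx -1.5884 \cdot 10^{-6}$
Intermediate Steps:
$g = -1118$
$K = -535$ ($K = \frac{\left(-535\right) 7}{7} = \frac{1}{7} \left(-3745\right) = -535$)
$c = -629010$ ($c = - \frac{\left(1286 - 2491\right) \left(-3058 - 1118\right)}{8} = - \frac{\left(-1205\right) \left(-4176\right)}{8} = \left(- \frac{1}{8}\right) 5032080 = -629010$)
$\frac{1}{K + c} = \frac{1}{-535 - 629010} = \frac{1}{-629545} = - \frac{1}{629545}$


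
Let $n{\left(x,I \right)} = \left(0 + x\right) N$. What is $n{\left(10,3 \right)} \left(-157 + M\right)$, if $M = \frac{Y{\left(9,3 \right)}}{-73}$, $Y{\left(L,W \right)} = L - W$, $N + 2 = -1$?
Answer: $\frac{344010}{73} \approx 4712.5$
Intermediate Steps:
$N = -3$ ($N = -2 - 1 = -3$)
$n{\left(x,I \right)} = - 3 x$ ($n{\left(x,I \right)} = \left(0 + x\right) \left(-3\right) = x \left(-3\right) = - 3 x$)
$M = - \frac{6}{73}$ ($M = \frac{9 - 3}{-73} = \left(9 - 3\right) \left(- \frac{1}{73}\right) = 6 \left(- \frac{1}{73}\right) = - \frac{6}{73} \approx -0.082192$)
$n{\left(10,3 \right)} \left(-157 + M\right) = \left(-3\right) 10 \left(-157 - \frac{6}{73}\right) = \left(-30\right) \left(- \frac{11467}{73}\right) = \frac{344010}{73}$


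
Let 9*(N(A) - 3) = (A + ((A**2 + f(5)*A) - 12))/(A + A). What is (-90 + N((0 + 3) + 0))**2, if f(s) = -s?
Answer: 2468041/324 ≈ 7617.4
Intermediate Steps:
N(A) = 3 + (-12 + A**2 - 4*A)/(18*A) (N(A) = 3 + ((A + ((A**2 + (-1*5)*A) - 12))/(A + A))/9 = 3 + ((A + ((A**2 - 5*A) - 12))/((2*A)))/9 = 3 + ((A + (-12 + A**2 - 5*A))*(1/(2*A)))/9 = 3 + ((-12 + A**2 - 4*A)*(1/(2*A)))/9 = 3 + ((-12 + A**2 - 4*A)/(2*A))/9 = 3 + (-12 + A**2 - 4*A)/(18*A))
(-90 + N((0 + 3) + 0))**2 = (-90 + (-12 + ((0 + 3) + 0)*(50 + ((0 + 3) + 0)))/(18*((0 + 3) + 0)))**2 = (-90 + (-12 + (3 + 0)*(50 + (3 + 0)))/(18*(3 + 0)))**2 = (-90 + (1/18)*(-12 + 3*(50 + 3))/3)**2 = (-90 + (1/18)*(1/3)*(-12 + 3*53))**2 = (-90 + (1/18)*(1/3)*(-12 + 159))**2 = (-90 + (1/18)*(1/3)*147)**2 = (-90 + 49/18)**2 = (-1571/18)**2 = 2468041/324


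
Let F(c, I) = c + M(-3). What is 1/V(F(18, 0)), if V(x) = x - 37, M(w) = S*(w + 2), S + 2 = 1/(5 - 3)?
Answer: -2/35 ≈ -0.057143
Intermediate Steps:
S = -3/2 (S = -2 + 1/(5 - 3) = -2 + 1/2 = -2 + ½ = -3/2 ≈ -1.5000)
M(w) = -3 - 3*w/2 (M(w) = -3*(w + 2)/2 = -3*(2 + w)/2 = -3 - 3*w/2)
F(c, I) = 3/2 + c (F(c, I) = c + (-3 - 3/2*(-3)) = c + (-3 + 9/2) = c + 3/2 = 3/2 + c)
V(x) = -37 + x
1/V(F(18, 0)) = 1/(-37 + (3/2 + 18)) = 1/(-37 + 39/2) = 1/(-35/2) = -2/35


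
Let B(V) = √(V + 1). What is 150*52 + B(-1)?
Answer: 7800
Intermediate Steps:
B(V) = √(1 + V)
150*52 + B(-1) = 150*52 + √(1 - 1) = 7800 + √0 = 7800 + 0 = 7800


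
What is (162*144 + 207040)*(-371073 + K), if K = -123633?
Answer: -113964431808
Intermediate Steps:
(162*144 + 207040)*(-371073 + K) = (162*144 + 207040)*(-371073 - 123633) = (23328 + 207040)*(-494706) = 230368*(-494706) = -113964431808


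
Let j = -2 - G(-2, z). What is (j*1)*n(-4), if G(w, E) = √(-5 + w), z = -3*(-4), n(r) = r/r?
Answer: -2 - I*√7 ≈ -2.0 - 2.6458*I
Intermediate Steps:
n(r) = 1
z = 12
j = -2 - I*√7 (j = -2 - √(-5 - 2) = -2 - √(-7) = -2 - I*√7 ≈ -2.0 - 2.6458*I)
(j*1)*n(-4) = ((-2 - I*√7)*1)*1 = (-2 - I*√7)*1 = -2 - I*√7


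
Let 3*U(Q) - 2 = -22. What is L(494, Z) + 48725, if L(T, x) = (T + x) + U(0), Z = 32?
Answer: 147733/3 ≈ 49244.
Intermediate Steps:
U(Q) = -20/3 (U(Q) = 2/3 + (1/3)*(-22) = 2/3 - 22/3 = -20/3)
L(T, x) = -20/3 + T + x (L(T, x) = (T + x) - 20/3 = -20/3 + T + x)
L(494, Z) + 48725 = (-20/3 + 494 + 32) + 48725 = 1558/3 + 48725 = 147733/3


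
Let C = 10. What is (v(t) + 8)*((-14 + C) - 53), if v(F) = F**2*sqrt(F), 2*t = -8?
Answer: -456 - 1824*I ≈ -456.0 - 1824.0*I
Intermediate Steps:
t = -4 (t = (1/2)*(-8) = -4)
v(F) = F**(5/2)
(v(t) + 8)*((-14 + C) - 53) = ((-4)**(5/2) + 8)*((-14 + 10) - 53) = (32*I + 8)*(-4 - 53) = (8 + 32*I)*(-57) = -456 - 1824*I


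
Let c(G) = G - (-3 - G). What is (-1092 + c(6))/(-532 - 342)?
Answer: 1077/874 ≈ 1.2323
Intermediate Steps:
c(G) = 3 + 2*G (c(G) = G + (3 + G) = 3 + 2*G)
(-1092 + c(6))/(-532 - 342) = (-1092 + (3 + 2*6))/(-532 - 342) = (-1092 + (3 + 12))/(-874) = (-1092 + 15)*(-1/874) = -1077*(-1/874) = 1077/874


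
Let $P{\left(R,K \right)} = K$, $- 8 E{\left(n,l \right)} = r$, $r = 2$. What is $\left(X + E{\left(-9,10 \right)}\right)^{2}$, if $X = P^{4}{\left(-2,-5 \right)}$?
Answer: $\frac{6245001}{16} \approx 3.9031 \cdot 10^{5}$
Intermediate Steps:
$E{\left(n,l \right)} = - \frac{1}{4}$ ($E{\left(n,l \right)} = \left(- \frac{1}{8}\right) 2 = - \frac{1}{4}$)
$X = 625$ ($X = \left(-5\right)^{4} = 625$)
$\left(X + E{\left(-9,10 \right)}\right)^{2} = \left(625 - \frac{1}{4}\right)^{2} = \left(\frac{2499}{4}\right)^{2} = \frac{6245001}{16}$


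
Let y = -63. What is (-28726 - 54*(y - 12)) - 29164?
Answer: -53840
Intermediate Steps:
(-28726 - 54*(y - 12)) - 29164 = (-28726 - 54*(-63 - 12)) - 29164 = (-28726 - 54*(-75)) - 29164 = (-28726 + 4050) - 29164 = -24676 - 29164 = -53840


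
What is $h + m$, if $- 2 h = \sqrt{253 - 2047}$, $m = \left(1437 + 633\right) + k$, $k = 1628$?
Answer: $3698 - \frac{i \sqrt{1794}}{2} \approx 3698.0 - 21.178 i$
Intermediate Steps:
$m = 3698$ ($m = \left(1437 + 633\right) + 1628 = 2070 + 1628 = 3698$)
$h = - \frac{i \sqrt{1794}}{2}$ ($h = - \frac{\sqrt{253 - 2047}}{2} = - \frac{\sqrt{-1794}}{2} = - \frac{i \sqrt{1794}}{2} \approx - 21.178 i$)
$h + m = - \frac{i \sqrt{1794}}{2} + 3698 = 3698 - \frac{i \sqrt{1794}}{2}$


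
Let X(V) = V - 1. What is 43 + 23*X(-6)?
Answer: -118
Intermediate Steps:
X(V) = -1 + V
43 + 23*X(-6) = 43 + 23*(-1 - 6) = 43 + 23*(-7) = 43 - 161 = -118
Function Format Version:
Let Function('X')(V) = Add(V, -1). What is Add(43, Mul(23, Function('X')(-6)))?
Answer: -118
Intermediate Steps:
Function('X')(V) = Add(-1, V)
Add(43, Mul(23, Function('X')(-6))) = Add(43, Mul(23, Add(-1, -6))) = Add(43, Mul(23, -7)) = Add(43, -161) = -118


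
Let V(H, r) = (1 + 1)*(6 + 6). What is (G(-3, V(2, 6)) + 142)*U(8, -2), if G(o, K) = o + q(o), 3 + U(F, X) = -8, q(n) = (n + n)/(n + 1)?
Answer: -1562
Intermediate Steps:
V(H, r) = 24 (V(H, r) = 2*12 = 24)
q(n) = 2*n/(1 + n) (q(n) = (2*n)/(1 + n) = 2*n/(1 + n))
U(F, X) = -11 (U(F, X) = -3 - 8 = -11)
G(o, K) = o + 2*o/(1 + o)
(G(-3, V(2, 6)) + 142)*U(8, -2) = (-3*(3 - 3)/(1 - 3) + 142)*(-11) = (-3*0/(-2) + 142)*(-11) = (-3*(-½)*0 + 142)*(-11) = (0 + 142)*(-11) = 142*(-11) = -1562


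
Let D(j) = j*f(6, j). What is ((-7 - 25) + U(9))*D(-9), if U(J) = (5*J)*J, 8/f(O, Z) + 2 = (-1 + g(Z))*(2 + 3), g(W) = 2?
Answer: -8952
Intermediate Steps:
f(O, Z) = 8/3 (f(O, Z) = 8/(-2 + (-1 + 2)*(2 + 3)) = 8/(-2 + 1*5) = 8/(-2 + 5) = 8/3)
D(j) = 8*j/3 (D(j) = j*(8/3) = 8*j/3)
U(J) = 5*J**2
((-7 - 25) + U(9))*D(-9) = ((-7 - 25) + 5*9**2)*((8/3)*(-9)) = (-32 + 5*81)*(-24) = (-32 + 405)*(-24) = 373*(-24) = -8952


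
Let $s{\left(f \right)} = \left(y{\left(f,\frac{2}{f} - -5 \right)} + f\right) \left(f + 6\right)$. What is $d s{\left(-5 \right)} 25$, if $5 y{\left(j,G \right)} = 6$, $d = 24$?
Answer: $-2280$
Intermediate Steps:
$y{\left(j,G \right)} = \frac{6}{5}$ ($y{\left(j,G \right)} = \frac{1}{5} \cdot 6 = \frac{6}{5}$)
$s{\left(f \right)} = \left(6 + f\right) \left(\frac{6}{5} + f\right)$ ($s{\left(f \right)} = \left(\frac{6}{5} + f\right) \left(f + 6\right) = \left(\frac{6}{5} + f\right) \left(6 + f\right) = \left(6 + f\right) \left(\frac{6}{5} + f\right)$)
$d s{\left(-5 \right)} 25 = 24 \left(\frac{36}{5} + \left(-5\right)^{2} + \frac{36}{5} \left(-5\right)\right) 25 = 24 \left(\frac{36}{5} + 25 - 36\right) 25 = 24 \left(- \frac{19}{5}\right) 25 = \left(- \frac{456}{5}\right) 25 = -2280$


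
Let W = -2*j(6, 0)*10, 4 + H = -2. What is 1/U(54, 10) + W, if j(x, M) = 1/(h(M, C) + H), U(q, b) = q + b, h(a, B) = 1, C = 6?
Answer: 257/64 ≈ 4.0156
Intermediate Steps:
U(q, b) = b + q
H = -6 (H = -4 - 2 = -6)
j(x, M) = -⅕ (j(x, M) = 1/(1 - 6) = 1/(-5) = -⅕)
W = 4 (W = -2*(-⅕)*10 = (⅖)*10 = 4)
1/U(54, 10) + W = 1/(10 + 54) + 4 = 1/64 + 4 = 257/64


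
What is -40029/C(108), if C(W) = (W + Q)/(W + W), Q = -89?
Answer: -8646264/19 ≈ -4.5507e+5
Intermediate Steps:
C(W) = (-89 + W)/(2*W) (C(W) = (W - 89)/(W + W) = (-89 + W)/((2*W)) = (-89 + W)*(1/(2*W)) = (-89 + W)/(2*W))
-40029/C(108) = -40029*216/(-89 + 108) = -40029/((½)*(1/108)*19) = -40029/19/216 = -40029*216/19 = -8646264/19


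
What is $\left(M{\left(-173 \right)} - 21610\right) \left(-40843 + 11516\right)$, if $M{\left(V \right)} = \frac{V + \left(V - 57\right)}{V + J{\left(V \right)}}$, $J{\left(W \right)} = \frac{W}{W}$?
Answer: $\frac{108994294059}{172} \approx 6.3369 \cdot 10^{8}$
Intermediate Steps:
$J{\left(W \right)} = 1$
$M{\left(V \right)} = \frac{-57 + 2 V}{1 + V}$ ($M{\left(V \right)} = \frac{V + \left(V - 57\right)}{V + 1} = \frac{V + \left(-57 + V\right)}{1 + V} = \frac{-57 + 2 V}{1 + V}$)
$\left(M{\left(-173 \right)} - 21610\right) \left(-40843 + 11516\right) = \left(\frac{-57 + 2 \left(-173\right)}{1 - 173} - 21610\right) \left(-40843 + 11516\right) = \left(\frac{-57 - 346}{-172} - 21610\right) \left(-29327\right) = \left(\left(- \frac{1}{172}\right) \left(-403\right) - 21610\right) \left(-29327\right) = \left(\frac{403}{172} - 21610\right) \left(-29327\right) = \left(- \frac{3716517}{172}\right) \left(-29327\right) = \frac{108994294059}{172}$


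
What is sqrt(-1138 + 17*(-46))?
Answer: 8*I*sqrt(30) ≈ 43.818*I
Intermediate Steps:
sqrt(-1138 + 17*(-46)) = sqrt(-1138 - 782) = sqrt(-1920) = 8*I*sqrt(30)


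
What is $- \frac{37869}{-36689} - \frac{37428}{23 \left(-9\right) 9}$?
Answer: $\frac{481248613}{22783869} \approx 21.122$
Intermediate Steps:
$- \frac{37869}{-36689} - \frac{37428}{23 \left(-9\right) 9} = \left(-37869\right) \left(- \frac{1}{36689}\right) - \frac{37428}{\left(-207\right) 9} = \frac{37869}{36689} - \frac{37428}{-1863} = \frac{37869}{36689} - - \frac{12476}{621} = \frac{37869}{36689} + \frac{12476}{621} = \frac{481248613}{22783869}$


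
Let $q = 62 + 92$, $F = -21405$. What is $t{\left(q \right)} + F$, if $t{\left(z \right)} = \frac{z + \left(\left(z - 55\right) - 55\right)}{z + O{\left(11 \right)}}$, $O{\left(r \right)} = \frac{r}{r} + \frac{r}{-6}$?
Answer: $- \frac{19670007}{919} \approx -21404.0$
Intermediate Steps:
$q = 154$
$O{\left(r \right)} = 1 - \frac{r}{6}$ ($O{\left(r \right)} = 1 + r \left(- \frac{1}{6}\right) = 1 - \frac{r}{6}$)
$t{\left(z \right)} = \frac{-110 + 2 z}{- \frac{5}{6} + z}$ ($t{\left(z \right)} = \frac{z + \left(\left(z - 55\right) - 55\right)}{z + \left(1 - \frac{11}{6}\right)} = \frac{z + \left(\left(-55 + z\right) - 55\right)}{z + \left(1 - \frac{11}{6}\right)} = \frac{z + \left(-110 + z\right)}{z - \frac{5}{6}} = \frac{-110 + 2 z}{- \frac{5}{6} + z}$)
$t{\left(q \right)} + F = \frac{12 \left(-55 + 154\right)}{-5 + 6 \cdot 154} - 21405 = 12 \frac{1}{-5 + 924} \cdot 99 - 21405 = 12 \cdot \frac{1}{919} \cdot 99 - 21405 = \frac{1188}{919} - 21405 = - \frac{19670007}{919}$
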